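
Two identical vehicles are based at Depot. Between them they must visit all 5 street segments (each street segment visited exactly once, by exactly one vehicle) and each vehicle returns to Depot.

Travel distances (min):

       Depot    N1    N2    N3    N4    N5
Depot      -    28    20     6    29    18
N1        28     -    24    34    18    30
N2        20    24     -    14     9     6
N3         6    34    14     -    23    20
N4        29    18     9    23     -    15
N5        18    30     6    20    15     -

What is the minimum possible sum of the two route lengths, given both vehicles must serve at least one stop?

Check every non-empty split of the stops between the two vehicles; for each half take its own optimal tour:
  {N1} + {N2, N3, N4, N5}: 56 + 62 = 118
  {N2} + {N1, N3, N4, N5}: 40 + 87 = 127
  {N1, N2} + {N3, N4, N5}: 72 + 62 = 134
  {N3} + {N1, N2, N4, N5}: 12 + 79 = 91
  {N1, N3} + {N2, N4, N5}: 68 + 62 = 130
  {N2, N3} + {N1, N4, N5}: 40 + 79 = 119
  … (15 splits in total)
Best: vehicle 1 Depot → N3 → Depot = 12; vehicle 2 Depot → N1 → N4 → N2 → N5 → Depot = 79; combined 91.

Minimum combined distance: 91 min.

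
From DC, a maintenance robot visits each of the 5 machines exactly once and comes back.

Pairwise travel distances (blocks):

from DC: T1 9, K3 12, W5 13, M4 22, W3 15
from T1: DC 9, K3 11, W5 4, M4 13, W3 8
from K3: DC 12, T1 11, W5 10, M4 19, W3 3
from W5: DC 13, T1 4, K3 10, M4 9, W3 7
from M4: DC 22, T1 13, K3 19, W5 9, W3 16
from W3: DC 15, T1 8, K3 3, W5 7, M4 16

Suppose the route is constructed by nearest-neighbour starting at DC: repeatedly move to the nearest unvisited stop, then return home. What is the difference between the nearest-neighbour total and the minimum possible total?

11 blocks longer than the optimal tour.

DC: T1=9, K3=12, W5=13, W3=15, M4=22 ⇒ T1
T1: W5=4, W3=8, K3=11, M4=13 ⇒ W5
W5: W3=7, M4=9, K3=10 ⇒ W3
W3: K3=3, M4=16 ⇒ K3
K3: M4=19 ⇒ M4
NN route DC → T1 → W5 → W3 → K3 → M4 → DC costs 64.
Optimal: DC → T1 → W5 → M4 → W3 → K3 → DC costs 53 (by enumerating all 60 distinct tours).
Excess = 64 − 53 = 11.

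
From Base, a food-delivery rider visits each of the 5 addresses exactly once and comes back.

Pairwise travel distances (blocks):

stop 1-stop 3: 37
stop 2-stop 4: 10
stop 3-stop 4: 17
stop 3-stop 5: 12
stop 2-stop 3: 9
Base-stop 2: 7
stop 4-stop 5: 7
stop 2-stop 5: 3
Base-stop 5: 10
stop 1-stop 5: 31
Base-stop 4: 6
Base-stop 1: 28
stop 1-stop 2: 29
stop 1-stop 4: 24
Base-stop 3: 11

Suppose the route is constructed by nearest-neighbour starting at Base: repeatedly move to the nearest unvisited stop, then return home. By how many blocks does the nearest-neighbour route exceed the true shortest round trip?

From Base: stop 4=6, stop 2=7, stop 5=10, stop 3=11, stop 1=28 → choose stop 4 (6).
From stop 4: stop 5=7, stop 2=10, stop 3=17, stop 1=24 → choose stop 5 (7).
From stop 5: stop 2=3, stop 3=12, stop 1=31 → choose stop 2 (3).
From stop 2: stop 3=9, stop 1=29 → choose stop 3 (9).
From stop 3: stop 1=37 → choose stop 1 (37).
NN route Base → stop 4 → stop 5 → stop 2 → stop 3 → stop 1 → Base costs 90.
Optimal: Base → stop 1 → stop 4 → stop 5 → stop 2 → stop 3 → Base costs 82 (by enumerating all 60 distinct tours).
Excess = 90 − 82 = 8.

The nearest-neighbour route is 8 blocks longer than optimal.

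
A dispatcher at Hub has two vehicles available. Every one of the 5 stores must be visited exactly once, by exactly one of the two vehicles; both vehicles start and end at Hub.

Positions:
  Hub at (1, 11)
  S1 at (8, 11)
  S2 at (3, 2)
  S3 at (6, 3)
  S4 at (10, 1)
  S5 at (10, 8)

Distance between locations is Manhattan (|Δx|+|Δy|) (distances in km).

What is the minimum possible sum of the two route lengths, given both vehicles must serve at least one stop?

Check every non-empty split of the stops between the two vehicles; for each half take its own optimal tour:
  {S1} + {S2, S3, S4, S5}: 14 + 40 = 54
  {S2} + {S1, S3, S4, S5}: 22 + 38 = 60
  {S1, S2} + {S3, S4, S5}: 32 + 38 = 70
  {S3} + {S1, S2, S4, S5}: 26 + 38 = 64
  {S1, S3} + {S2, S4, S5}: 30 + 38 = 68
  {S2, S3} + {S1, S4, S5}: 28 + 38 = 66
  … (15 splits in total)
Best: vehicle 1 Hub → S1 → Hub = 14; vehicle 2 Hub → S2 → S3 → S4 → S5 → Hub = 40; combined 54.

Minimum combined distance: 54 km.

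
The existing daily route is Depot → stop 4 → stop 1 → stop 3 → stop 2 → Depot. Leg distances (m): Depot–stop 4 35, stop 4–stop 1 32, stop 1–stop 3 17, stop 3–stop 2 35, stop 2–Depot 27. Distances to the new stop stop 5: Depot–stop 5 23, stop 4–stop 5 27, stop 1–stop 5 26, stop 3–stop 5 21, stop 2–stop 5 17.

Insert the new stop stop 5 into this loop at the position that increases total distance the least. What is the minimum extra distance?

Minimum extra distance: 3 m, inserting stop 5 between stop 3 and stop 2.

Insertion cost between consecutive stops i–j is d(i,stop 5) + d(stop 5,j) − d(i,j):
  between Depot and stop 4: 23 + 27 − 35 = 15
  between stop 4 and stop 1: 27 + 26 − 32 = 21
  between stop 1 and stop 3: 26 + 21 − 17 = 30
  between stop 3 and stop 2: 21 + 17 − 35 = 3
  between stop 2 and Depot: 17 + 23 − 27 = 13
Cheapest insertion is between stop 3 and stop 2, adding 3.
New total = 146 + 3 = 149.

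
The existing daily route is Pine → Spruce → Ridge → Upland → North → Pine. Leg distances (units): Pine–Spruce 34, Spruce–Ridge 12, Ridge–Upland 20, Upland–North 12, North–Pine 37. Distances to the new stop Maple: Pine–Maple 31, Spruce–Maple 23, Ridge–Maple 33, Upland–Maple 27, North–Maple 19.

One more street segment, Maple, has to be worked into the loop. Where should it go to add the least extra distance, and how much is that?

Insertion cost between consecutive stops i–j is d(i,Maple) + d(Maple,j) − d(i,j):
  between Pine and Spruce: 31 + 23 − 34 = 20
  between Spruce and Ridge: 23 + 33 − 12 = 44
  between Ridge and Upland: 33 + 27 − 20 = 40
  between Upland and North: 27 + 19 − 12 = 34
  between North and Pine: 19 + 31 − 37 = 13
Cheapest insertion is between North and Pine, adding 13.
New total = 115 + 13 = 128.

Adding 13 by placing Maple on the North–Pine leg.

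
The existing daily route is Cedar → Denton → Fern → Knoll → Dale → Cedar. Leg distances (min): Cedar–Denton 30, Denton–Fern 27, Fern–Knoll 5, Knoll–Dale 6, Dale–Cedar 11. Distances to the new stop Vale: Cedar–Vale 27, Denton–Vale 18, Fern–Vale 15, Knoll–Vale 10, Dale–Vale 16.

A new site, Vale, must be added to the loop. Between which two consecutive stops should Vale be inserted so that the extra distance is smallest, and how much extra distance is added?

Insertion cost between consecutive stops i–j is d(i,Vale) + d(Vale,j) − d(i,j):
  between Cedar and Denton: 27 + 18 − 30 = 15
  between Denton and Fern: 18 + 15 − 27 = 6
  between Fern and Knoll: 15 + 10 − 5 = 20
  between Knoll and Dale: 10 + 16 − 6 = 20
  between Dale and Cedar: 16 + 27 − 11 = 32
Cheapest insertion is between Denton and Fern, adding 6.
New total = 79 + 6 = 85.

Minimum extra distance: 6 min, inserting Vale between Denton and Fern.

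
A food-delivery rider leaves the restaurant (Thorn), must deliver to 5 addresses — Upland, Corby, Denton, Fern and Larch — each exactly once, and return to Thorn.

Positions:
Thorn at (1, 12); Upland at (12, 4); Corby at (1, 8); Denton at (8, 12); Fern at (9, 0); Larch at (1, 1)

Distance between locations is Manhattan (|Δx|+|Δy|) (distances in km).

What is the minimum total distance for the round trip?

There are 60 distinct closed tours to check (reversals are equivalent).
Thorn-Upland-Corby-Denton-Fern-Larch-Thorn: 19+15+11+13+9+11 = 78
Thorn-Upland-Corby-Denton-Larch-Fern-Thorn: 19+15+11+18+9+20 = 92
Thorn-Upland-Corby-Fern-Denton-Larch-Thorn: 19+15+16+13+18+11 = 92
Thorn-Upland-Corby-Fern-Larch-Denton-Thorn: 19+15+16+9+18+7 = 84
Thorn-Upland-Corby-Larch-Denton-Fern-Thorn: 19+15+7+18+13+20 = 92
Thorn-Upland-Corby-Larch-Fern-Denton-Thorn: 19+15+7+9+13+7 = 70
Thorn-Upland-Denton-Corby-Fern-Larch-Thorn: 19+12+11+16+9+11 = 78
Thorn-Upland-Denton-Corby-Larch-Fern-Thorn: 19+12+11+7+9+20 = 78
Thorn-Upland-Denton-Fern-Corby-Larch-Thorn: 19+12+13+16+7+11 = 78
Thorn-Upland-Denton-Fern-Larch-Corby-Thorn: 19+12+13+9+7+4 = 64
Thorn-Upland-Denton-Larch-Corby-Fern-Thorn: 19+12+18+7+16+20 = 92
Thorn-Upland-Denton-Larch-Fern-Corby-Thorn: 19+12+18+9+16+4 = 78
Thorn-Upland-Fern-Corby-Denton-Larch-Thorn: 19+7+16+11+18+11 = 82
Thorn-Upland-Fern-Corby-Larch-Denton-Thorn: 19+7+16+7+18+7 = 74
… (46 more)
Thorn-Corby-Larch-Fern-Upland-Denton-Thorn: 4+7+9+7+12+7 = 46  ← best
The minimum is 46.
One optimal route: Thorn → Corby → Larch → Fern → Upland → Denton → Thorn (or its reverse).

Shortest round trip = 46 km.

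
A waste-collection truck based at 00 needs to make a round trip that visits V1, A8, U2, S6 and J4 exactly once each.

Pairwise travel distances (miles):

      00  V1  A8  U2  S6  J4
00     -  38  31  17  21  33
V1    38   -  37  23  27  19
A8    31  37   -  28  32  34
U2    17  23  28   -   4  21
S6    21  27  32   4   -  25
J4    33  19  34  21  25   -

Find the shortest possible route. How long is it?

There are 60 distinct closed tours to check (reversals are equivalent).
00 → V1 → A8 → U2 → S6 → J4 → 00: 38+37+28+4+25+33 = 165
00 → V1 → A8 → U2 → J4 → S6 → 00: 38+37+28+21+25+21 = 170
00 → V1 → A8 → S6 → U2 → J4 → 00: 38+37+32+4+21+33 = 165
00 → V1 → A8 → S6 → J4 → U2 → 00: 38+37+32+25+21+17 = 170
00 → V1 → A8 → J4 → U2 → S6 → 00: 38+37+34+21+4+21 = 155
00 → V1 → A8 → J4 → S6 → U2 → 00: 38+37+34+25+4+17 = 155
00 → V1 → U2 → A8 → S6 → J4 → 00: 38+23+28+32+25+33 = 179
00 → V1 → U2 → A8 → J4 → S6 → 00: 38+23+28+34+25+21 = 169
00 → V1 → U2 → S6 → A8 → J4 → 00: 38+23+4+32+34+33 = 164
00 → V1 → U2 → S6 → J4 → A8 → 00: 38+23+4+25+34+31 = 155
00 → V1 → U2 → J4 → A8 → S6 → 00: 38+23+21+34+32+21 = 169
00 → V1 → U2 → J4 → S6 → A8 → 00: 38+23+21+25+32+31 = 170
00 → V1 → S6 → A8 → U2 → J4 → 00: 38+27+32+28+21+33 = 179
00 → V1 → S6 → A8 → J4 → U2 → 00: 38+27+32+34+21+17 = 169
… (46 more)
00 → A8 → J4 → V1 → U2 → S6 → 00: 31+34+19+23+4+21 = 132  ← best
The minimum is 132.
One optimal route: 00 → A8 → J4 → V1 → U2 → S6 → 00 (or its reverse).

Shortest round trip = 132 miles.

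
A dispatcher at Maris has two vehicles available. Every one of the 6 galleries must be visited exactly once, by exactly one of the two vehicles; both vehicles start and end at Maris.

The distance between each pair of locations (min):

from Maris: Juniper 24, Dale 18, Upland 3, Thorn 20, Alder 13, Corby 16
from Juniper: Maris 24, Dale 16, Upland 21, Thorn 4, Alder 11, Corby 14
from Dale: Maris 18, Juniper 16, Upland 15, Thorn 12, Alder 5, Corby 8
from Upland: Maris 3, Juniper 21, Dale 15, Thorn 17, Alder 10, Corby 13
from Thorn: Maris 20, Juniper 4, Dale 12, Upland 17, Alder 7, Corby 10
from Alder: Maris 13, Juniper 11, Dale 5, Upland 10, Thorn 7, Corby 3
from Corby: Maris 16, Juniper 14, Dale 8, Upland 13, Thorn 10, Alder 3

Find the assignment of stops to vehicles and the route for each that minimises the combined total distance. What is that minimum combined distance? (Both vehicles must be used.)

There are 2^5 − 1 = 31 ways to divide the 6 stops into two non-empty groups. For each, the best each vehicle can do is its own shortest tour through its group:
  {Juniper} + {Dale, Upland, Thorn, Alder, Corby}: 48 + 56 = 104
  {Dale} + {Juniper, Upland, Thorn, Alder, Corby}: 36 + 54 = 90
  {Juniper, Dale} + {Upland, Thorn, Alder, Corby}: 58 + 46 = 104
  {Upland} + {Juniper, Dale, Thorn, Alder, Corby}: 6 + 64 = 70
  {Juniper, Upland} + {Dale, Thorn, Alder, Corby}: 48 + 56 = 104
  {Dale, Upland} + {Juniper, Thorn, Alder, Corby}: 36 + 54 = 90
  … (31 splits in total)
Best: vehicle 1 Maris → Upland → Maris = 6; vehicle 2 Maris → Juniper → Thorn → Dale → Alder → Corby → Maris = 64; combined 70.

70 min — the smallest possible combined total.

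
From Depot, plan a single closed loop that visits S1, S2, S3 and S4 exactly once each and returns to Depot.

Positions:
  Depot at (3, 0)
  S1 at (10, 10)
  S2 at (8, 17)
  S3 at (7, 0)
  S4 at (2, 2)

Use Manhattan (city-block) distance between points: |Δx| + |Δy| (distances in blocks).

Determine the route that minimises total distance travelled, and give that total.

There are 12 distinct closed tours to check (reversals are equivalent).
Depot→S1→S2→S3→S4→Depot: 17+9+18+7+3 = 54
Depot→S1→S2→S4→S3→Depot: 17+9+21+7+4 = 58
Depot→S1→S3→S2→S4→Depot: 17+13+18+21+3 = 72
Depot→S1→S3→S4→S2→Depot: 17+13+7+21+22 = 80
Depot→S1→S4→S2→S3→Depot: 17+16+21+18+4 = 76
Depot→S1→S4→S3→S2→Depot: 17+16+7+18+22 = 80
Depot→S2→S1→S3→S4→Depot: 22+9+13+7+3 = 54
Depot→S2→S1→S4→S3→Depot: 22+9+16+7+4 = 58
Depot→S2→S3→S1→S4→Depot: 22+18+13+16+3 = 72
Depot→S2→S4→S1→S3→Depot: 22+21+16+13+4 = 76
Depot→S3→S1→S2→S4→Depot: 4+13+9+21+3 = 50
Depot→S3→S2→S1→S4→Depot: 4+18+9+16+3 = 50
The minimum is 50.
One optimal route: Depot → S3 → S1 → S2 → S4 → Depot (or its reverse).

Shortest round trip = 50 blocks.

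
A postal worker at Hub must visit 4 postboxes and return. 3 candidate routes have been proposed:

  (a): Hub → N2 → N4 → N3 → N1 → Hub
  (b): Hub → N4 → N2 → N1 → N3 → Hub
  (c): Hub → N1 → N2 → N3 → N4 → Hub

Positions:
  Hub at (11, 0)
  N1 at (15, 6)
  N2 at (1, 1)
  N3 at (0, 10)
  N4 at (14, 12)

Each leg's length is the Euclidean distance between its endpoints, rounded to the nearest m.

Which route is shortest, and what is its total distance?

Shortest is (c), total 57 m.

(a): 10 + 17 + 14 + 16 + 7 = 64
(b): 12 + 17 + 15 + 16 + 15 = 75
(c): 7 + 15 + 9 + 14 + 12 = 57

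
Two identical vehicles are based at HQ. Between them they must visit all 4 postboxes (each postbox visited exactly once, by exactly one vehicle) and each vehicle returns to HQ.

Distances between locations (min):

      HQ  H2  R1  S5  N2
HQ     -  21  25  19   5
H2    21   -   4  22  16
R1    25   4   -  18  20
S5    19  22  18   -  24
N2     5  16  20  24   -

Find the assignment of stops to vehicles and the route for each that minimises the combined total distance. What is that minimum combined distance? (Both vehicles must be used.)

72 min — the smallest possible combined total.

There are 2^3 − 1 = 7 ways to divide the 4 stops into two non-empty groups. For each, the best each vehicle can do is its own shortest tour through its group:
  {H2} + {R1, S5, N2}: 42 + 62 = 104
  {R1} + {H2, S5, N2}: 50 + 62 = 112
  {H2, R1} + {S5, N2}: 50 + 48 = 98
  {S5} + {H2, R1, N2}: 38 + 50 = 88
  {H2, S5} + {R1, N2}: 62 + 50 = 112
  {R1, S5} + {H2, N2}: 62 + 42 = 104
  … (7 splits in total)
  {H2, R1, S5} + {N2}: 62 + 10 = 72  ← best
Best: vehicle 1 HQ → H2 → R1 → S5 → HQ = 62; vehicle 2 HQ → N2 → HQ = 10; combined 72.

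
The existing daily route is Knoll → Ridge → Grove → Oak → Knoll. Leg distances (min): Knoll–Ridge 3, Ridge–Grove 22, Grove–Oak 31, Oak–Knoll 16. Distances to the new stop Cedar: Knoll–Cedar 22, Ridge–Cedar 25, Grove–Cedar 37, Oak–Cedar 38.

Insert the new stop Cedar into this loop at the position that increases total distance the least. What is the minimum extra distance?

Minimum extra distance: 40 min, inserting Cedar between Ridge and Grove.

Insertion cost between consecutive stops i–j is d(i,Cedar) + d(Cedar,j) − d(i,j):
  between Knoll and Ridge: 22 + 25 − 3 = 44
  between Ridge and Grove: 25 + 37 − 22 = 40
  between Grove and Oak: 37 + 38 − 31 = 44
  between Oak and Knoll: 38 + 22 − 16 = 44
Cheapest insertion is between Ridge and Grove, adding 40.
New total = 72 + 40 = 112.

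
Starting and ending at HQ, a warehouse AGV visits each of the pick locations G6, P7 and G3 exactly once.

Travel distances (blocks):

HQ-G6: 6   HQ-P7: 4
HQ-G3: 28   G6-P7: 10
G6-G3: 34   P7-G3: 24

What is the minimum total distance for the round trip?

There are 3 distinct closed tours to check (reversals are equivalent).
HQ - G6 - P7 - G3 - HQ: 6+10+24+28 = 68
HQ - G6 - G3 - P7 - HQ: 6+34+24+4 = 68
HQ - P7 - G6 - G3 - HQ: 4+10+34+28 = 76
The minimum is 68.
One optimal route: HQ → G6 → P7 → G3 → HQ (or its reverse).

Shortest round trip = 68 blocks.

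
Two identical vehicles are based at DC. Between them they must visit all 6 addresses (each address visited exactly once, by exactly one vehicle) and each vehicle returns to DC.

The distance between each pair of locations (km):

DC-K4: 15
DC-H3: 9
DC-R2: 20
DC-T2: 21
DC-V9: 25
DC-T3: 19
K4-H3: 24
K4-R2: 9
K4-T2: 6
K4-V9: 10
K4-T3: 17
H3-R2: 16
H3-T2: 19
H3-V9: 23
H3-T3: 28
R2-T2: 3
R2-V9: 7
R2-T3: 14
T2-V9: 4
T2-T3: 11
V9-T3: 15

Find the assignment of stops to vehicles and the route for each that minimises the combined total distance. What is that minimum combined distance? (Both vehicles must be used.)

Try each way of splitting the stops between the two vehicles (each non-empty) and, for each split, find the best tour for each vehicle:
  {K4} + {H3, R2, T2, V9, T3}: 30 + 66 = 96
  {H3} + {K4, R2, T2, V9, T3}: 18 + 65 = 83
  {K4, H3} + {R2, T2, V9, T3}: 48 + 61 = 109
  {R2} + {K4, H3, T2, V9, T3}: 40 + 77 = 117
  {K4, R2} + {H3, T2, V9, T3}: 44 + 66 = 110
  {H3, R2} + {K4, T2, V9, T3}: 45 + 59 = 104
  … (31 splits in total)
Best: vehicle 1 DC → H3 → DC = 18; vehicle 2 DC → K4 → R2 → T2 → V9 → T3 → DC = 65; combined 83.

83 km — the smallest possible combined total.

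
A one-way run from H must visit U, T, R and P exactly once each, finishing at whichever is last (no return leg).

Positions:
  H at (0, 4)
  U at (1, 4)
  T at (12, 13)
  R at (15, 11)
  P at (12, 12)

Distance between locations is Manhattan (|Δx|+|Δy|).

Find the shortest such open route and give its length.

There are 4! = 24 possible orderings.
H - U - T - R - P: 1+20+5+4 = 30
H - U - T - P - R: 1+20+1+4 = 26
H - U - R - T - P: 1+21+5+1 = 28
H - U - R - P - T: 1+21+4+1 = 27
H - U - P - T - R: 1+19+1+5 = 26
H - U - P - R - T: 1+19+4+5 = 29
H - T - U - R - P: 21+20+21+4 = 66
H - T - U - P - R: 21+20+19+4 = 64
H - T - R - U - P: 21+5+21+19 = 66
H - T - R - P - U: 21+5+4+19 = 49
H - T - P - U - R: 21+1+19+21 = 62
H - T - P - R - U: 21+1+4+21 = 47
H - R - U - T - P: 22+21+20+1 = 64
H - R - U - P - T: 22+21+19+1 = 63
… (10 more)
The minimum is 26.
One shortest path: H → U → T → P → R.

Minimum one-way distance = 26.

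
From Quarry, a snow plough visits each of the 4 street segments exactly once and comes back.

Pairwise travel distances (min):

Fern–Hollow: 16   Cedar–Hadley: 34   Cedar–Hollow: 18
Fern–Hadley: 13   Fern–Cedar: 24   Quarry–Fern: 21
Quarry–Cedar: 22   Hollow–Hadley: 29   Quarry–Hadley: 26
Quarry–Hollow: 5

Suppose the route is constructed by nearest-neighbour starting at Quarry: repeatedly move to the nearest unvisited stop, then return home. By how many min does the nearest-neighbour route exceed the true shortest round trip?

4 min longer than the optimal tour.

From Quarry: Hollow=5, Fern=21, Cedar=22, Hadley=26 → choose Hollow (5).
From Hollow: Fern=16, Cedar=18, Hadley=29 → choose Fern (16).
From Fern: Hadley=13, Cedar=24 → choose Hadley (13).
From Hadley: Cedar=34 → choose Cedar (34).
NN route Quarry → Hollow → Fern → Hadley → Cedar → Quarry costs 90.
Optimal: Quarry → Hollow → Cedar → Fern → Hadley → Quarry costs 86 (by enumerating all 12 distinct tours).
Excess = 90 − 86 = 4.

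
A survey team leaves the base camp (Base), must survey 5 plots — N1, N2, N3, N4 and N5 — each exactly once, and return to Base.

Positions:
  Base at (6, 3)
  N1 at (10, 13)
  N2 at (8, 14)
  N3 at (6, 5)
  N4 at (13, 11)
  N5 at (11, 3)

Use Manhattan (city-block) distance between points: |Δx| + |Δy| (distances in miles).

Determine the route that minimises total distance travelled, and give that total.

Base-N1-N2-N3-N4-N5-Base: 14+3+11+13+10+5 = 56
Base-N1-N2-N3-N5-N4-Base: 14+3+11+7+10+15 = 60
Base-N1-N2-N4-N3-N5-Base: 14+3+8+13+7+5 = 50
Base-N1-N2-N4-N5-N3-Base: 14+3+8+10+7+2 = 44
Base-N1-N2-N5-N3-N4-Base: 14+3+14+7+13+15 = 66
Base-N1-N2-N5-N4-N3-Base: 14+3+14+10+13+2 = 56
Base-N1-N3-N2-N4-N5-Base: 14+12+11+8+10+5 = 60
Base-N1-N3-N2-N5-N4-Base: 14+12+11+14+10+15 = 76
Base-N1-N3-N4-N2-N5-Base: 14+12+13+8+14+5 = 66
Base-N1-N3-N4-N5-N2-Base: 14+12+13+10+14+13 = 76
Base-N1-N3-N5-N2-N4-Base: 14+12+7+14+8+15 = 70
Base-N1-N3-N5-N4-N2-Base: 14+12+7+10+8+13 = 64
Base-N1-N4-N2-N3-N5-Base: 14+5+8+11+7+5 = 50
Base-N1-N4-N2-N5-N3-Base: 14+5+8+14+7+2 = 50
… (46 more)
Base-N3-N2-N1-N4-N5-Base: 2+11+3+5+10+5 = 36  ← best
The minimum is 36.
One optimal route: Base → N3 → N2 → N1 → N4 → N5 → Base (or its reverse).

Shortest round trip = 36 miles.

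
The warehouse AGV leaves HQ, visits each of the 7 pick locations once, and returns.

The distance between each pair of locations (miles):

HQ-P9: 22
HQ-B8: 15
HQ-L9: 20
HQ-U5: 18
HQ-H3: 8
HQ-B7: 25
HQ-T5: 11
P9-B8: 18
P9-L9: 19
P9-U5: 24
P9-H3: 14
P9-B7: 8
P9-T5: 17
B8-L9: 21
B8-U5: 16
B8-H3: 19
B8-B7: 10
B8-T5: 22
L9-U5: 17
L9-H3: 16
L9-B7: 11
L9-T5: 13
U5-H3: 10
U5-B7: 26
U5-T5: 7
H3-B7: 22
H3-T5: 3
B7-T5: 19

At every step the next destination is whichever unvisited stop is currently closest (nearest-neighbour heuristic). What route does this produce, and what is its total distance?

91 miles along HQ → H3 → T5 → U5 → B8 → B7 → P9 → L9 → HQ.

HQ → [H3:8 / T5:11 / B8:15 / U5:18 / L9:20 / P9:22 / B7:25] → H3 (8)
H3 → [T5:3 / U5:10 / P9:14 / L9:16 / B8:19 / B7:22] → T5 (3)
T5 → [U5:7 / L9:13 / P9:17 / B7:19 / B8:22] → U5 (7)
U5 → [B8:16 / L9:17 / P9:24 / B7:26] → B8 (16)
B8 → [B7:10 / P9:18 / L9:21] → B7 (10)
B7 → [P9:8 / L9:11] → P9 (8)
P9 → [L9:19] → L9 (19)
Return L9→HQ: 20.
Total = 8 + 3 + 7 + 16 + 10 + 8 + 19 + 20 = 91.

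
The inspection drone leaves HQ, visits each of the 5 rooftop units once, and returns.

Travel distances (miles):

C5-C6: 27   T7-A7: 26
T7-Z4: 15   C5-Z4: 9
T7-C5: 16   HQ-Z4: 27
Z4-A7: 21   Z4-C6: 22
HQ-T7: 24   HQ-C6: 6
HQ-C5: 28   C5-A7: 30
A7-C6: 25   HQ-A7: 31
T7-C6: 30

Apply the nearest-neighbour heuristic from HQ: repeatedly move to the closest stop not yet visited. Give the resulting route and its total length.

At HQ the remaining stops are C6 6, T7 24, Z4 27, C5 28, A7 31; go to C6.
At C6 the remaining stops are Z4 22, A7 25, C5 27, T7 30; go to Z4.
At Z4 the remaining stops are C5 9, T7 15, A7 21; go to C5.
At C5 the remaining stops are T7 16, A7 30; go to T7.
At T7 the remaining stops are A7 26; go to A7.
Return A7→HQ: 31.
Total = 6 + 22 + 9 + 16 + 26 + 31 = 110.

Nearest-neighbour total = 110 miles; route HQ → C6 → Z4 → C5 → T7 → A7 → HQ.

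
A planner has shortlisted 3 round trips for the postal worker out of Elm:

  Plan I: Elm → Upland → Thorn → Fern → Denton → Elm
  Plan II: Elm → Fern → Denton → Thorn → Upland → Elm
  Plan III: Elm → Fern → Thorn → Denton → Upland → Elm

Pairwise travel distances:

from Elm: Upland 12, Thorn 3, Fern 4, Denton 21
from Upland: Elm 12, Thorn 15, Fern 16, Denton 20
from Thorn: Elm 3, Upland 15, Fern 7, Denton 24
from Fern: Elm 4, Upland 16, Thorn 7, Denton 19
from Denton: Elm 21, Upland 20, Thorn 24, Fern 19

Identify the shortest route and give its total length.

67 — Plan III is the shortest.

Plan I: 12 + 15 + 7 + 19 + 21 = 74
Plan II: 4 + 19 + 24 + 15 + 12 = 74
Plan III: 4 + 7 + 24 + 20 + 12 = 67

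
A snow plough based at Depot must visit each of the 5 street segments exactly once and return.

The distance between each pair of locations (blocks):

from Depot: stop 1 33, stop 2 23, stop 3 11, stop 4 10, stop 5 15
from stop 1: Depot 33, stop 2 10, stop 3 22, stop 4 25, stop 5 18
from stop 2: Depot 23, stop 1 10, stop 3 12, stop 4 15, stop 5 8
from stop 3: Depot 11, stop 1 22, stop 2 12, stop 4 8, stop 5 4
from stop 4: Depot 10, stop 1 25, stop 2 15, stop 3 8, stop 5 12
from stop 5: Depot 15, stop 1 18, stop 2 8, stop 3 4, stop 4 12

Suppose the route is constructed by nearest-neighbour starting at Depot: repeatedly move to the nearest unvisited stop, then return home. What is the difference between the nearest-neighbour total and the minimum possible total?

From Depot: stop 4=10, stop 3=11, stop 5=15, stop 2=23, stop 1=33 → choose stop 4 (10).
From stop 4: stop 3=8, stop 5=12, stop 2=15, stop 1=25 → choose stop 3 (8).
From stop 3: stop 5=4, stop 2=12, stop 1=22 → choose stop 5 (4).
From stop 5: stop 2=8, stop 1=18 → choose stop 2 (8).
From stop 2: stop 1=10 → choose stop 1 (10).
NN route Depot → stop 4 → stop 3 → stop 5 → stop 2 → stop 1 → Depot costs 73.
Optimal: Depot → stop 3 → stop 5 → stop 1 → stop 2 → stop 4 → Depot costs 68 (by enumerating all 60 distinct tours).
Excess = 73 − 68 = 5.

Excess over optimum: 5 blocks.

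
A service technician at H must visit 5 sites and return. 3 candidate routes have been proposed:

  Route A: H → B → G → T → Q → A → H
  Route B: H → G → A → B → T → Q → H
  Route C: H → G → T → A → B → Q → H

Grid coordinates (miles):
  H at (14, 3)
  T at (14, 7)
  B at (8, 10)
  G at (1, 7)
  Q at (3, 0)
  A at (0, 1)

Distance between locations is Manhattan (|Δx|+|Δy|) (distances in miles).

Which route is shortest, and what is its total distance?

Shortest is Route A, total 74 miles.

Route A: 13 + 10 + 13 + 18 + 4 + 16 = 74
Route B: 17 + 7 + 17 + 9 + 18 + 14 = 82
Route C: 17 + 13 + 20 + 17 + 15 + 14 = 96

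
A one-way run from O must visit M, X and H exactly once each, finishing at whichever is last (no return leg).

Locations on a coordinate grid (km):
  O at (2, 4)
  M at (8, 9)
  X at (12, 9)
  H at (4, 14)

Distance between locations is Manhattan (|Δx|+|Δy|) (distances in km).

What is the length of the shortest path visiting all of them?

25 km — the minimum one-way total.

There are 3! = 6 possible orderings.
O→M→X→H: 11+4+13 = 28
O→M→H→X: 11+9+13 = 33
O→X→M→H: 15+4+9 = 28
O→X→H→M: 15+13+9 = 37
O→H→M→X: 12+9+4 = 25
O→H→X→M: 12+13+4 = 29
The minimum is 25.
One shortest path: O → H → M → X.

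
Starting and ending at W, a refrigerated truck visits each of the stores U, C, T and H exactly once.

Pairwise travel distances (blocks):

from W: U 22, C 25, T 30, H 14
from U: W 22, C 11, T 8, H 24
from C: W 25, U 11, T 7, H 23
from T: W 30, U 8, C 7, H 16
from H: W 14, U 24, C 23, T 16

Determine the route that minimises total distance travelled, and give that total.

70 blocks — the shortest possible round trip.

There are 12 distinct closed tours to check (reversals are equivalent).
W - U - C - T - H - W: 22+11+7+16+14 = 70
W - U - C - H - T - W: 22+11+23+16+30 = 102
W - U - T - C - H - W: 22+8+7+23+14 = 74
W - U - T - H - C - W: 22+8+16+23+25 = 94
W - U - H - C - T - W: 22+24+23+7+30 = 106
W - U - H - T - C - W: 22+24+16+7+25 = 94
W - C - U - T - H - W: 25+11+8+16+14 = 74
W - C - U - H - T - W: 25+11+24+16+30 = 106
W - C - T - U - H - W: 25+7+8+24+14 = 78
W - C - H - U - T - W: 25+23+24+8+30 = 110
W - T - U - C - H - W: 30+8+11+23+14 = 86
W - T - C - U - H - W: 30+7+11+24+14 = 86
The minimum is 70.
One optimal route: W → U → C → T → H → W (or its reverse).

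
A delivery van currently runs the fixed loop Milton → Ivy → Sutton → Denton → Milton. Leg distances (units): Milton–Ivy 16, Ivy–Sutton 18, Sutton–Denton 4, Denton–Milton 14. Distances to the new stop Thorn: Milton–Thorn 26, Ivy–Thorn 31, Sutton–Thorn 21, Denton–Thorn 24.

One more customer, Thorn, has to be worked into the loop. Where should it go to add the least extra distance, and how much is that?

Minimum extra distance: 34, inserting Thorn between Ivy and Sutton.

Insertion cost between consecutive stops i–j is d(i,Thorn) + d(Thorn,j) − d(i,j):
  between Milton and Ivy: 26 + 31 − 16 = 41
  between Ivy and Sutton: 31 + 21 − 18 = 34
  between Sutton and Denton: 21 + 24 − 4 = 41
  between Denton and Milton: 24 + 26 − 14 = 36
Cheapest insertion is between Ivy and Sutton, adding 34.
New total = 52 + 34 = 86.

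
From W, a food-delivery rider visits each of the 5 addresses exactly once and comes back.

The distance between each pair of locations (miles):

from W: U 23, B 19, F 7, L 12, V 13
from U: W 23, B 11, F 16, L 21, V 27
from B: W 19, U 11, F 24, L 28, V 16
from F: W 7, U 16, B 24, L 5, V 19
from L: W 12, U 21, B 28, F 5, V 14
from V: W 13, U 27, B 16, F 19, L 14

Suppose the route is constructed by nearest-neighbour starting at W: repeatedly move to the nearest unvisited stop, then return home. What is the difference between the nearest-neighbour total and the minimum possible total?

W: F=7, L=12, V=13, B=19, U=23 ⇒ F
F: L=5, U=16, V=19, B=24 ⇒ L
L: V=14, U=21, B=28 ⇒ V
V: B=16, U=27 ⇒ B
B: U=11 ⇒ U
NN route W → F → L → V → B → U → W costs 76.
Optimal: W → F → L → U → B → V → W costs 73 (by enumerating all 60 distinct tours).
Excess = 76 − 73 = 3.

The nearest-neighbour route is 3 miles longer than optimal.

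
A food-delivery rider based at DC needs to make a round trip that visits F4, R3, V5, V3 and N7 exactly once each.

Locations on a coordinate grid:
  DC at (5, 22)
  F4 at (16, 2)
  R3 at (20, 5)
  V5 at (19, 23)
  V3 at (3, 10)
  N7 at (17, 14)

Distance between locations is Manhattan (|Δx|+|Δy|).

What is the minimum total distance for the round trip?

Shortest round trip = 80.

DC-F4-R3-V5-V3-N7-DC: 31+7+19+29+18+20 = 124
DC-F4-R3-V5-N7-V3-DC: 31+7+19+11+18+14 = 100
DC-F4-R3-V3-V5-N7-DC: 31+7+22+29+11+20 = 120
DC-F4-R3-V3-N7-V5-DC: 31+7+22+18+11+15 = 104
DC-F4-R3-N7-V5-V3-DC: 31+7+12+11+29+14 = 104
DC-F4-R3-N7-V3-V5-DC: 31+7+12+18+29+15 = 112
DC-F4-V5-R3-V3-N7-DC: 31+24+19+22+18+20 = 134
DC-F4-V5-R3-N7-V3-DC: 31+24+19+12+18+14 = 118
DC-F4-V5-V3-R3-N7-DC: 31+24+29+22+12+20 = 138
DC-F4-V5-V3-N7-R3-DC: 31+24+29+18+12+32 = 146
DC-F4-V5-N7-R3-V3-DC: 31+24+11+12+22+14 = 114
DC-F4-V5-N7-V3-R3-DC: 31+24+11+18+22+32 = 138
DC-F4-V3-R3-V5-N7-DC: 31+21+22+19+11+20 = 124
DC-F4-V3-R3-N7-V5-DC: 31+21+22+12+11+15 = 112
… (46 more)
DC-V5-N7-R3-F4-V3-DC: 15+11+12+7+21+14 = 80  ← best
The minimum is 80.
One optimal route: DC → V5 → N7 → R3 → F4 → V3 → DC (or its reverse).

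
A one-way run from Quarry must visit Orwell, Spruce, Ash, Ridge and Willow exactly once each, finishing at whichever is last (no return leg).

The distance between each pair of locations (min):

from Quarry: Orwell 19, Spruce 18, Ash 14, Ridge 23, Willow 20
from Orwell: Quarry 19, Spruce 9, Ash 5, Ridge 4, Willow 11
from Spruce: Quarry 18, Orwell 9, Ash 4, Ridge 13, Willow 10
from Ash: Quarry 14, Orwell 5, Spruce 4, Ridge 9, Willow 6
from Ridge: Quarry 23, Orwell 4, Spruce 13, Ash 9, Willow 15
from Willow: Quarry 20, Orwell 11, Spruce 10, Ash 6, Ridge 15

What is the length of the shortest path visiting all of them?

Minimum one-way distance = 43 min.

There are 5! = 120 possible orderings.
Quarry→Orwell→Spruce→Ash→Ridge→Willow: 19+9+4+9+15 = 56
Quarry→Orwell→Spruce→Ash→Willow→Ridge: 19+9+4+6+15 = 53
Quarry→Orwell→Spruce→Ridge→Ash→Willow: 19+9+13+9+6 = 56
Quarry→Orwell→Spruce→Ridge→Willow→Ash: 19+9+13+15+6 = 62
Quarry→Orwell→Spruce→Willow→Ash→Ridge: 19+9+10+6+9 = 53
Quarry→Orwell→Spruce→Willow→Ridge→Ash: 19+9+10+15+9 = 62
Quarry→Orwell→Ash→Spruce→Ridge→Willow: 19+5+4+13+15 = 56
Quarry→Orwell→Ash→Spruce→Willow→Ridge: 19+5+4+10+15 = 53
Quarry→Orwell→Ash→Ridge→Spruce→Willow: 19+5+9+13+10 = 56
Quarry→Orwell→Ash→Ridge→Willow→Spruce: 19+5+9+15+10 = 58
Quarry→Orwell→Ash→Willow→Spruce→Ridge: 19+5+6+10+13 = 53
Quarry→Orwell→Ash→Willow→Ridge→Spruce: 19+5+6+15+13 = 58
Quarry→Orwell→Ridge→Spruce→Ash→Willow: 19+4+13+4+6 = 46
Quarry→Orwell→Ridge→Spruce→Willow→Ash: 19+4+13+10+6 = 52
… (106 more)
Quarry→Spruce→Ash→Willow→Orwell→Ridge: 18+4+6+11+4 = 43  ← best
The minimum is 43.
One shortest path: Quarry → Spruce → Ash → Willow → Orwell → Ridge.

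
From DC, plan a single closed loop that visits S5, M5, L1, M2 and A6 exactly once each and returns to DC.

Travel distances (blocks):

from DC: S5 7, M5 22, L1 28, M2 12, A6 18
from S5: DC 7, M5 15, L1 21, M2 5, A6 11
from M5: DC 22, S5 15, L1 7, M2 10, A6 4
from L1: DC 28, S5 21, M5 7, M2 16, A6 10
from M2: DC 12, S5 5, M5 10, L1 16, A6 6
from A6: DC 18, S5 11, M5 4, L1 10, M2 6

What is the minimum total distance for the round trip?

There are 60 distinct closed tours to check (reversals are equivalent).
DC → S5 → M5 → L1 → M2 → A6 → DC: 7+15+7+16+6+18 = 69
DC → S5 → M5 → L1 → A6 → M2 → DC: 7+15+7+10+6+12 = 57
DC → S5 → M5 → M2 → L1 → A6 → DC: 7+15+10+16+10+18 = 76
DC → S5 → M5 → M2 → A6 → L1 → DC: 7+15+10+6+10+28 = 76
DC → S5 → M5 → A6 → L1 → M2 → DC: 7+15+4+10+16+12 = 64
DC → S5 → M5 → A6 → M2 → L1 → DC: 7+15+4+6+16+28 = 76
DC → S5 → L1 → M5 → M2 → A6 → DC: 7+21+7+10+6+18 = 69
DC → S5 → L1 → M5 → A6 → M2 → DC: 7+21+7+4+6+12 = 57
DC → S5 → L1 → M2 → M5 → A6 → DC: 7+21+16+10+4+18 = 76
DC → S5 → L1 → M2 → A6 → M5 → DC: 7+21+16+6+4+22 = 76
DC → S5 → L1 → A6 → M5 → M2 → DC: 7+21+10+4+10+12 = 64
DC → S5 → L1 → A6 → M2 → M5 → DC: 7+21+10+6+10+22 = 76
DC → S5 → M2 → M5 → L1 → A6 → DC: 7+5+10+7+10+18 = 57
DC → S5 → M2 → M5 → A6 → L1 → DC: 7+5+10+4+10+28 = 64
… (46 more)
The minimum is 57.
One optimal route: DC → S5 → M5 → L1 → A6 → M2 → DC (or its reverse).

57 blocks — the shortest possible round trip.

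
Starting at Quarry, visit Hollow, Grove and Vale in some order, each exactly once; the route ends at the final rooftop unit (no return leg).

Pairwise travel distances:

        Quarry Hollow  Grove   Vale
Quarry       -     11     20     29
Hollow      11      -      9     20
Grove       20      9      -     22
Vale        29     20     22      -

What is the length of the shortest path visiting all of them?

There are 3! = 6 possible orderings.
Quarry - Hollow - Grove - Vale: 11+9+22 = 42
Quarry - Hollow - Vale - Grove: 11+20+22 = 53
Quarry - Grove - Hollow - Vale: 20+9+20 = 49
Quarry - Grove - Vale - Hollow: 20+22+20 = 62
Quarry - Vale - Hollow - Grove: 29+20+9 = 58
Quarry - Vale - Grove - Hollow: 29+22+9 = 60
The minimum is 42.
One shortest path: Quarry → Hollow → Grove → Vale.

Minimum one-way distance = 42.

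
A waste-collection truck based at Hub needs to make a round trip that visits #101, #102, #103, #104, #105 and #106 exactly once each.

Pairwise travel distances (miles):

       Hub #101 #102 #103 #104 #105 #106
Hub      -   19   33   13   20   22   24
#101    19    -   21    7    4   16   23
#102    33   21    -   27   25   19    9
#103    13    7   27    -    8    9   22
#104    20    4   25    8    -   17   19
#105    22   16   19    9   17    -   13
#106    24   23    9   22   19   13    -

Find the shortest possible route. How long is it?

89 miles — the shortest possible round trip.

Hub→#101→#102→#103→#104→#105→#106→Hub: 19+21+27+8+17+13+24 = 129
Hub→#101→#102→#103→#104→#106→#105→Hub: 19+21+27+8+19+13+22 = 129
Hub→#101→#102→#103→#105→#104→#106→Hub: 19+21+27+9+17+19+24 = 136
Hub→#101→#102→#103→#105→#106→#104→Hub: 19+21+27+9+13+19+20 = 128
Hub→#101→#102→#103→#106→#104→#105→Hub: 19+21+27+22+19+17+22 = 147
Hub→#101→#102→#103→#106→#105→#104→Hub: 19+21+27+22+13+17+20 = 139
Hub→#101→#102→#104→#103→#105→#106→Hub: 19+21+25+8+9+13+24 = 119
Hub→#101→#102→#104→#103→#106→#105→Hub: 19+21+25+8+22+13+22 = 130
… (352 more)
Hub→#103→#105→#106→#102→#101→#104→Hub: 13+9+13+9+21+4+20 = 89  ← best
The minimum is 89.
One optimal route: Hub → #103 → #105 → #106 → #102 → #101 → #104 → Hub (or its reverse).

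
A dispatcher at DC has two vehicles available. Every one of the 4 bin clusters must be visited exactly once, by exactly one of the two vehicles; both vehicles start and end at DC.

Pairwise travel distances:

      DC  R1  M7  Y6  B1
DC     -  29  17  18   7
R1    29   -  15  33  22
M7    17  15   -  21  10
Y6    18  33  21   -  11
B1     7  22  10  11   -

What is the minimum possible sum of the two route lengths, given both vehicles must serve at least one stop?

There are 2^3 − 1 = 7 ways to divide the 4 stops into two non-empty groups. For each, the best each vehicle can do is its own shortest tour through its group:
  {R1} + {M7, Y6, B1}: 58 + 56 = 114
  {M7} + {R1, Y6, B1}: 34 + 80 = 114
  {R1, M7} + {Y6, B1}: 61 + 36 = 97
  {Y6} + {R1, M7, B1}: 36 + 61 = 97
  {R1, Y6} + {M7, B1}: 80 + 34 = 114
  {M7, Y6} + {R1, B1}: 56 + 58 = 114
  … (7 splits in total)
Best: vehicle 1 DC → R1 → M7 → DC = 61; vehicle 2 DC → Y6 → B1 → DC = 36; combined 97.

97 — the smallest possible combined total.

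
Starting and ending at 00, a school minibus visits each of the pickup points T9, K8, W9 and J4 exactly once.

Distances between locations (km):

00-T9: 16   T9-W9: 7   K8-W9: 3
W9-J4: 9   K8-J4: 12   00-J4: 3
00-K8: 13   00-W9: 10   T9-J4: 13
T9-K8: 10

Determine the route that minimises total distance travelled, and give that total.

Minimum total distance: 39 km.

With 4 stops there are 4!/2 = 12 distinct round trips (a route and its reverse cost the same).
00 → T9 → K8 → W9 → J4 → 00: 16+10+3+9+3 = 41
00 → T9 → K8 → J4 → W9 → 00: 16+10+12+9+10 = 57
00 → T9 → W9 → K8 → J4 → 00: 16+7+3+12+3 = 41
00 → T9 → W9 → J4 → K8 → 00: 16+7+9+12+13 = 57
00 → T9 → J4 → K8 → W9 → 00: 16+13+12+3+10 = 54
00 → T9 → J4 → W9 → K8 → 00: 16+13+9+3+13 = 54
00 → K8 → T9 → W9 → J4 → 00: 13+10+7+9+3 = 42
00 → K8 → T9 → J4 → W9 → 00: 13+10+13+9+10 = 55
00 → K8 → W9 → T9 → J4 → 00: 13+3+7+13+3 = 39
00 → K8 → J4 → T9 → W9 → 00: 13+12+13+7+10 = 55
00 → W9 → T9 → K8 → J4 → 00: 10+7+10+12+3 = 42
00 → W9 → K8 → T9 → J4 → 00: 10+3+10+13+3 = 39
The minimum is 39.
One optimal route: 00 → K8 → W9 → T9 → J4 → 00 (or its reverse).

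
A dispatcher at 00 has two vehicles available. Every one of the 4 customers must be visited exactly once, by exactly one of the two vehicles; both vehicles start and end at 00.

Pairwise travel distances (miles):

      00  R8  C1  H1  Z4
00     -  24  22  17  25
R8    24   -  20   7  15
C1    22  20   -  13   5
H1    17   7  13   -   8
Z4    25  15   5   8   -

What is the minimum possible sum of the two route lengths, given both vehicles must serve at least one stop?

100 miles — the smallest possible combined total.

Try each way of splitting the stops between the two vehicles (each non-empty) and, for each split, find the best tour for each vehicle:
  {R8} + {C1, H1, Z4}: 48 + 52 = 100
  {C1} + {R8, H1, Z4}: 44 + 64 = 108
  {R8, C1} + {H1, Z4}: 66 + 50 = 116
  {H1} + {R8, C1, Z4}: 34 + 66 = 100
  {R8, H1} + {C1, Z4}: 48 + 52 = 100
  {C1, H1} + {R8, Z4}: 52 + 64 = 116
  … (7 splits in total)
Best: vehicle 1 00 → R8 → 00 = 48; vehicle 2 00 → C1 → Z4 → H1 → 00 = 52; combined 100.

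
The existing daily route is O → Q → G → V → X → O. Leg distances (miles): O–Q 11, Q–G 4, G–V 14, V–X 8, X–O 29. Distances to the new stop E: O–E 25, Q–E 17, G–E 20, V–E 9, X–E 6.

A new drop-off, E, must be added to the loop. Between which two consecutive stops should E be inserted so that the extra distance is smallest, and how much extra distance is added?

+2 miles — insert E between X and O.

Insertion cost between consecutive stops i–j is d(i,E) + d(E,j) − d(i,j):
  between O and Q: 25 + 17 − 11 = 31
  between Q and G: 17 + 20 − 4 = 33
  between G and V: 20 + 9 − 14 = 15
  between V and X: 9 + 6 − 8 = 7
  between X and O: 6 + 25 − 29 = 2
Cheapest insertion is between X and O, adding 2.
New total = 66 + 2 = 68.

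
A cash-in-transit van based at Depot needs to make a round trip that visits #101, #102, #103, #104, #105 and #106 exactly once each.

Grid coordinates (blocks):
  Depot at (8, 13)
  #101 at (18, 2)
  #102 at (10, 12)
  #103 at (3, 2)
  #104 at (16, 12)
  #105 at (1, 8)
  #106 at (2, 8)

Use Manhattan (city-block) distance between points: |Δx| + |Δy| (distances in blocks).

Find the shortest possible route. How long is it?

With 6 stops there are 6!/2 = 360 distinct round trips (a route and its reverse cost the same).
Depot-#101-#102-#103-#104-#105-#106-Depot: 21+18+17+23+19+1+11 = 110
Depot-#101-#102-#103-#104-#106-#105-Depot: 21+18+17+23+18+1+12 = 110
Depot-#101-#102-#103-#105-#104-#106-Depot: 21+18+17+8+19+18+11 = 112
Depot-#101-#102-#103-#105-#106-#104-Depot: 21+18+17+8+1+18+9 = 92
Depot-#101-#102-#103-#106-#104-#105-Depot: 21+18+17+7+18+19+12 = 112
Depot-#101-#102-#103-#106-#105-#104-Depot: 21+18+17+7+1+19+9 = 92
Depot-#101-#102-#104-#103-#105-#106-Depot: 21+18+6+23+8+1+11 = 88
Depot-#101-#102-#104-#103-#106-#105-Depot: 21+18+6+23+7+1+12 = 88
… (352 more)
Depot-#102-#104-#101-#103-#105-#106-Depot: 3+6+12+15+8+1+11 = 56  ← best
The minimum is 56.
One optimal route: Depot → #102 → #104 → #101 → #103 → #105 → #106 → Depot (or its reverse).

56 blocks — the shortest possible round trip.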